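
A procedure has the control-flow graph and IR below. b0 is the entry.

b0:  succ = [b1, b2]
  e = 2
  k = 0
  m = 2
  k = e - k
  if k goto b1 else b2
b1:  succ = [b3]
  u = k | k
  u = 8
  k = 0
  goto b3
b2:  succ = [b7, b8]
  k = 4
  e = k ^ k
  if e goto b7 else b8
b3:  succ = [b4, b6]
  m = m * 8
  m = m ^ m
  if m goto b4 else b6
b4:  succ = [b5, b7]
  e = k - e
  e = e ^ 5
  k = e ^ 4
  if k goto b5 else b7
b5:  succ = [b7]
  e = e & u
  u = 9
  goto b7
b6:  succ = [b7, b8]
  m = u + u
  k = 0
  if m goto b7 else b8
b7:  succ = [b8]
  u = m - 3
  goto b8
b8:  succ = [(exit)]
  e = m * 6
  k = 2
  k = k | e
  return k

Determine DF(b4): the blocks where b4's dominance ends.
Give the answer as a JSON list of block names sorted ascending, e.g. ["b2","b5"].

idom tree: b1←b0 b2←b0 b3←b1 b4←b3 b5←b4 b6←b3 b7←b0 b8←b0
Dom at joins:
  b7: preds {b2,b4,b5,b6}: {b0,b2} ∩ {b0,b1,b3,b4} ∩ {b0,b1,b3,b4,b5} ∩ {b0,b1,b3,b6} = {b0}; idom=b0
  b8: preds {b2,b6,b7}: {b0,b2} ∩ {b0,b1,b3,b6} ∩ {b0,b7} = {b0}; idom=b0

DF walk-up:
  join b7 pred b2: b2 stop@b0
  join b7 pred b4: b4→b3→b1 stop@b0
  join b7 pred b5: b5→b4→b3→b1 stop@b0
  join b7 pred b6: b6→b3→b1 stop@b0
  join b8 pred b2: b2 stop@b0
  join b8 pred b6: b6→b3→b1 stop@b0
  join b8 pred b7: b7 stop@b0
  DF(b0)=∅
  DF(b1)={b7,b8}
  DF(b2)={b7,b8}
  DF(b3)={b7,b8}
  DF(b4)={b7}
  DF(b5)={b7}
  DF(b6)={b7,b8}
  DF(b7)={b8}
  DF(b8)=∅

DF(b4) = ["b7"]

Answer: ["b7"]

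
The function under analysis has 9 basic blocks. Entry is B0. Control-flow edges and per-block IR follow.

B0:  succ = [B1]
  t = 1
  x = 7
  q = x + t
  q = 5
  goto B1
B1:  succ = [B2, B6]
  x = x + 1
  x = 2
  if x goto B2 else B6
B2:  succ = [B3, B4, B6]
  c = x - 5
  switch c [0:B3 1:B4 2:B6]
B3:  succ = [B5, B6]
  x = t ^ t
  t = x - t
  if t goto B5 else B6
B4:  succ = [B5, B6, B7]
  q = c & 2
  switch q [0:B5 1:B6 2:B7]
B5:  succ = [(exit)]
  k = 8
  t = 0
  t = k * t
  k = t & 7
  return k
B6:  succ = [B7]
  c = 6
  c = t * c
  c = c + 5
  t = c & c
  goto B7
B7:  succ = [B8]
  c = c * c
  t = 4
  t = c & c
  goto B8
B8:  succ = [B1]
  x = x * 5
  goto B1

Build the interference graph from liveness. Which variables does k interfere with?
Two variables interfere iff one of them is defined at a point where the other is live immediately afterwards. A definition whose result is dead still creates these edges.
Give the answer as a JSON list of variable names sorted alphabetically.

Answer: ["t"]

Working:
def/use:
  B0: def={q,t,x} ue=∅
  B1: def={x} ue={x}
  B2: def={c} ue={x}
  B3: def={t,x} ue={t}
  B4: def={q} ue={c}
  B5: def={k,t} ue=∅
  B6: def={c,t} ue={t}
  B7: def={c,t} ue={c}
  B8: def={x} ue={x}

Liveness:
  live B0: ∅→{t,x}
  live B1: {t,x}→{t,x}
  live B2: {t,x}→{c,t,x}
  live B3: {t}→{t,x}
  live B4: {c,t,x}→{c,t,x}
  live B5: ∅→∅
  live B6: {t,x}→{c,x}
  live B7: {c,x}→{t,x}
  live B8: {t,x}→{t,x}

Interference:
  c — {q,t,x}
  k — {t}
  q — {c,t,x}
  t — {c,k,q,x}
  x — {c,q,t}

N(k) = ["t"]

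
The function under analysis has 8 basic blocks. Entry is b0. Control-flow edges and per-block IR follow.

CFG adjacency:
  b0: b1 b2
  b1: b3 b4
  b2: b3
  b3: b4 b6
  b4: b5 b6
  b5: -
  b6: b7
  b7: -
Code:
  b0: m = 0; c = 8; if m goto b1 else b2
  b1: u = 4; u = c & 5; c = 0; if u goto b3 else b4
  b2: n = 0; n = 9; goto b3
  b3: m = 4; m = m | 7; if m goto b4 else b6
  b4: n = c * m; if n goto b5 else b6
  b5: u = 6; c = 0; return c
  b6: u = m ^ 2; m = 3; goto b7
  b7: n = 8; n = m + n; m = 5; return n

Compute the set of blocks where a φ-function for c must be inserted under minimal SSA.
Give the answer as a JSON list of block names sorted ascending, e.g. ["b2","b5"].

Answer: ["b3", "b4", "b6"]

Derivation:
idom tree: b1←b0 b2←b0 b3←b0 b4←b0 b5←b4 b6←b0 b7←b6
Dom∩ at merges:
  b3: preds {b1,b2}: {b0,b1} ∩ {b0,b2} = {b0}; idom=b0
  b4: preds {b1,b3}: {b0,b1} ∩ {b0,b3} = {b0}; idom=b0
  b6: preds {b3,b4}: {b0,b3} ∩ {b0,b4} = {b0}; idom=b0

DF walk-up:
  b3←b1: walk b1 to b0
  b3←b2: walk b2 to b0
  b4←b1: walk b1 to b0
  b4←b3: walk b3 to b0
  b6←b3: walk b3 to b0
  b6←b4: walk b4 to b0
  b0: DF=∅
  b1: DF={b3,b4}
  b2: DF={b3}
  b3: DF={b4,b6}
  b4: DF={b6}
  b5: DF=∅
  b6: DF=∅
  b7: DF=∅

φ for c: defs {b0,b1,b5}
  DF⁺ = {b3,b4,b6}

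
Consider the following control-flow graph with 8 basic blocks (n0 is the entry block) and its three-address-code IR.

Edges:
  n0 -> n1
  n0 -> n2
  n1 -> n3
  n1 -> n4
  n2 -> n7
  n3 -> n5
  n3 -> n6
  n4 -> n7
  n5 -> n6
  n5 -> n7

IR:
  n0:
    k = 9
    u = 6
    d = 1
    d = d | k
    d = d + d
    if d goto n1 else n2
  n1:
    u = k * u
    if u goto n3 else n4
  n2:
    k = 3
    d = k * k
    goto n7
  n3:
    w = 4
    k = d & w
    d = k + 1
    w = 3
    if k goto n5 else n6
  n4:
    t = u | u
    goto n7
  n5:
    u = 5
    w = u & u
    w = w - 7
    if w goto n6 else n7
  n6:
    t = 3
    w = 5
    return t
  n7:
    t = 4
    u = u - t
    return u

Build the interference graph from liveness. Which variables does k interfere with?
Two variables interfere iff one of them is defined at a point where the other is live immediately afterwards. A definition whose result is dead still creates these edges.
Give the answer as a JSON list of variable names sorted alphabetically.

Per-block:
  n0: {d,k,u} / ∅
  n1: {u} / {k,u}
  n2: {d,k} / ∅
  n3: {d,k,w} / {d}
  n4: {t} / {u}
  n5: {u,w} / ∅
  n6: {t,w} / ∅
  n7: {t,u} / {u}

Liveness:
  n0: in=∅ out={d,k,u}
  n1: in={d,k,u} out={d,u}
  n2: in={u} out={u}
  n3: in={d} out=∅
  n4: in={u} out={u}
  n5: in=∅ out={u}
  n6: in=∅ out=∅
  n7: in={u} out=∅

Interference:
  d: {k,u,w}
  k: {d,u,w}
  t: {u,w}
  u: {d,k,t,w}
  w: {d,k,t,u}

N(k) = ["d", "u", "w"]

Answer: ["d", "u", "w"]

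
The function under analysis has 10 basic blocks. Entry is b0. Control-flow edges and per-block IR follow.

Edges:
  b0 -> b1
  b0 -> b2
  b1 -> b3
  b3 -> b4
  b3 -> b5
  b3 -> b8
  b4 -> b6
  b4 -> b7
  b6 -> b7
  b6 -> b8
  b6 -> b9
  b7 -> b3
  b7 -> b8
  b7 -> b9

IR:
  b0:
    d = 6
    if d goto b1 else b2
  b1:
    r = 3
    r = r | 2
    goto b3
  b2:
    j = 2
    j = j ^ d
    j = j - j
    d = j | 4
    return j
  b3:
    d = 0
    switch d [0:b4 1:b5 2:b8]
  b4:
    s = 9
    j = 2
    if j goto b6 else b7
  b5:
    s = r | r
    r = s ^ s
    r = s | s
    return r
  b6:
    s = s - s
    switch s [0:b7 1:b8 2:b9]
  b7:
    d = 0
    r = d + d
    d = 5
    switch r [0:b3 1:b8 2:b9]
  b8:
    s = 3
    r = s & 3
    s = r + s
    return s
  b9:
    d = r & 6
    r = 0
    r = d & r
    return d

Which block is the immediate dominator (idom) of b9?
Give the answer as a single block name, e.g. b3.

idom tree: b1←b0 b2←b0 b3←b1 b4←b3 b5←b3 b6←b4 b7←b4 b8←b3 b9←b4
Dom at joins:
  b3: preds {b1,b7}: {b0,b1} ∩ {b0,b1,b3,b4,b7} = {b0,b1}; idom=b1
  b7: preds {b4,b6}: {b0,b1,b3,b4} ∩ {b0,b1,b3,b4,b6} = {b0,b1,b3,b4}; idom=b4
  b8: preds {b3,b6,b7}: {b0,b1,b3} ∩ {b0,b1,b3,b4,b6} ∩ {b0,b1,b3,b4,b7} = {b0,b1,b3}; idom=b3
  b9: preds {b6,b7}: {b0,b1,b3,b4,b6} ∩ {b0,b1,b3,b4,b7} = {b0,b1,b3,b4}; idom=b4

idom(b9) = b4

Answer: b4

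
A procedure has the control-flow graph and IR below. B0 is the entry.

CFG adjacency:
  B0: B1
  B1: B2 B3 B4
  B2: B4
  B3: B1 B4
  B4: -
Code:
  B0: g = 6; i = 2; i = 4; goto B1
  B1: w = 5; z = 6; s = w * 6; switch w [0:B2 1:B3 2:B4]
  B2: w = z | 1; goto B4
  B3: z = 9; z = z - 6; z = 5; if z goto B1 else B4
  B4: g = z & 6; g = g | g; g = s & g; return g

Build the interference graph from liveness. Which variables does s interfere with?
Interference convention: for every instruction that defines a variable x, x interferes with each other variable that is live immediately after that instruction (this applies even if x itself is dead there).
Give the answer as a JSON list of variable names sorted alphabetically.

Answer: ["g", "w", "z"]

Working:
def/use:
  B0: {g,i} / ∅
  B1: {s,w,z} / ∅
  B2: {w} / {z}
  B3: {z} / ∅
  B4: {g} / {s,z}

Live sets:
  B0: in=∅ out=∅
  B1: in=∅ out={s,z}
  B2: in={s,z} out={s,z}
  B3: in={s} out={s,z}
  B4: in={s,z} out=∅

Interfere edges:
  g — {s}
  i — ∅
  s — {g,w,z}
  w — {s,z}
  z — {s,w}

N(s) = ["g", "w", "z"]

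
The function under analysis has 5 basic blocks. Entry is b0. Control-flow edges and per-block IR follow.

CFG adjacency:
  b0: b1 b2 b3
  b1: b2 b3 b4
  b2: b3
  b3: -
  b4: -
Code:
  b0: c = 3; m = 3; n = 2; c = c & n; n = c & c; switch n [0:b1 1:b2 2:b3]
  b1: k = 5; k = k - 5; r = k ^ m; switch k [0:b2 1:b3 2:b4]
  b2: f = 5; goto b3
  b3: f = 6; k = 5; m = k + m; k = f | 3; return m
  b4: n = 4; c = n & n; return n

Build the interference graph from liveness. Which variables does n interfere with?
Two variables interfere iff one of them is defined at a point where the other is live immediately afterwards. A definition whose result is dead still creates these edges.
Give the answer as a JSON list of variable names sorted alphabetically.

def/use:
  b0: def={c,m,n} ue=∅
  b1: def={k,r} ue={m}
  b2: def={f} ue=∅
  b3: def={f,k,m} ue={m}
  b4: def={c,n} ue=∅

Backward fixpoint:
  b0: in=∅ out={m}
  b1: in={m} out={m}
  b2: in={m} out={m}
  b3: in={m} out=∅
  b4: in=∅ out=∅

Conflict graph:
  c↔{m,n}
  f↔{k,m}
  k↔{f,m,r}
  m↔{c,f,k,n,r}
  n↔{c,m}
  r↔{k,m}

N(n) = ["c", "m"]

Answer: ["c", "m"]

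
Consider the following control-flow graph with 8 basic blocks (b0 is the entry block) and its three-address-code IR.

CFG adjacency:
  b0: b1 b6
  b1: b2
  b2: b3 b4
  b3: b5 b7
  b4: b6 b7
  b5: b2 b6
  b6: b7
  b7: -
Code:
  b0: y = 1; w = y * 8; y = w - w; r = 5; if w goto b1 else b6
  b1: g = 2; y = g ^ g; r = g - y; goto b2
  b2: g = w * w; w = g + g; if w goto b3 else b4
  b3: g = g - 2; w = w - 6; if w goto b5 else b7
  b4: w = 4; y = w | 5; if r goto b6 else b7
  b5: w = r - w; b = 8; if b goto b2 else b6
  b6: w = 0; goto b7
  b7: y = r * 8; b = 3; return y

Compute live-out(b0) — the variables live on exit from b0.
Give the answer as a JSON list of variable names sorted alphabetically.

Answer: ["r", "w"]

Derivation:
def/use:
  b0 def {r,w,y} use ∅
  b1 def {g,r,y} use ∅
  b2 def {g,w} use {w}
  b3 def {g,w} use {g,w}
  b4 def {w,y} use {r}
  b5 def {b,w} use {r,w}
  b6 def {w} use ∅
  b7 def {b,y} use {r}

Backward fixpoint:
  b0 li=∅ lo={r,w}
  b1 li={w} lo={r,w}
  b2 li={r,w} lo={g,r,w}
  b3 li={g,r,w} lo={r,w}
  b4 li={r} lo={r}
  b5 li={r,w} lo={r,w}
  b6 li={r} lo={r}
  b7 li={r} lo=∅

live-out(b0) = ["r", "w"]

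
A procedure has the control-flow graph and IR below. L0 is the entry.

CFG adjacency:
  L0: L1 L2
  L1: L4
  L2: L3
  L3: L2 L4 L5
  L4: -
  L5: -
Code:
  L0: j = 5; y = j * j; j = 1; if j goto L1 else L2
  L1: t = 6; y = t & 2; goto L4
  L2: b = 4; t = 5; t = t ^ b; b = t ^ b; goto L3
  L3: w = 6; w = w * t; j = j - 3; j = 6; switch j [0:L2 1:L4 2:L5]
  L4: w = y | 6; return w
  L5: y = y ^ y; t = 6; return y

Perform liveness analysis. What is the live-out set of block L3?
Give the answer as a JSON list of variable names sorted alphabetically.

Answer: ["j", "y"]

Derivation:
def/use:
  L0: {j,y} / ∅
  L1: {t,y} / ∅
  L2: {b,t} / ∅
  L3: {j,w} / {j,t}
  L4: {w} / {y}
  L5: {t,y} / {y}

Live sets:
  L0: in=∅ out={j,y}
  L1: in=∅ out={y}
  L2: in={j,y} out={j,t,y}
  L3: in={j,t,y} out={j,y}
  L4: in={y} out=∅
  L5: in={y} out=∅

live-out(L3) = ["j", "y"]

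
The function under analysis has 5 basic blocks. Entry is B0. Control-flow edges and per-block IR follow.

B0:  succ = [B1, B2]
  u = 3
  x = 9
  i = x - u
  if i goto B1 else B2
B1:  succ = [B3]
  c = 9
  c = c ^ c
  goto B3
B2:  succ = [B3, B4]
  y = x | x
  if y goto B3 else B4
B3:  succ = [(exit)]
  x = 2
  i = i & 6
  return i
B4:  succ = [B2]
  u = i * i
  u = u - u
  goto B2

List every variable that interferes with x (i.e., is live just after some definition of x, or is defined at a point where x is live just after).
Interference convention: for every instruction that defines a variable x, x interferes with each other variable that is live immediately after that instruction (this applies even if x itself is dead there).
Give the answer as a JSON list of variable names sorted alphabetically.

def/use:
  B0: def={i,u,x} ue=∅
  B1: def={c} ue=∅
  B2: def={y} ue={x}
  B3: def={i,x} ue={i}
  B4: def={u} ue={i}

Live sets:
  B0: in=∅ out={i,x}
  B1: in={i} out={i}
  B2: in={i,x} out={i,x}
  B3: in={i} out=∅
  B4: in={i,x} out={i,x}

Interference:
  c — {i}
  i — {c,u,x,y}
  u — {i,x}
  x — {i,u,y}
  y — {i,x}

N(x) = ["i", "u", "y"]

Answer: ["i", "u", "y"]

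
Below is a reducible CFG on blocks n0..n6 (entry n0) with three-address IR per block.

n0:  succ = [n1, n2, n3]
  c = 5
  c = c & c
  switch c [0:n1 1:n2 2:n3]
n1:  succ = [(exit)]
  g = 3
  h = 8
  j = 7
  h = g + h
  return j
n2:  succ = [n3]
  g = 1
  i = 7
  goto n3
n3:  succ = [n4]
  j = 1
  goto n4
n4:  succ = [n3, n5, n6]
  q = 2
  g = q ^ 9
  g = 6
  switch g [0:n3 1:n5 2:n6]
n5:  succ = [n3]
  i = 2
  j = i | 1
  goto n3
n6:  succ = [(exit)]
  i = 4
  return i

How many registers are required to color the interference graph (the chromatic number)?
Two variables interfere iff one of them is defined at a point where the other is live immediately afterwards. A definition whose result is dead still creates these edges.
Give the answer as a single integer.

Answer: 3

Analysis:
def/use:
  n0: def={c} ue=∅
  n1: def={g,h,j} ue=∅
  n2: def={g,i} ue=∅
  n3: def={j} ue=∅
  n4: def={g,q} ue=∅
  n5: def={i,j} ue=∅
  n6: def={i} ue=∅

Backward fixpoint:
  live n0: ∅→∅
  live n1: ∅→∅
  live n2: ∅→∅
  live n3: ∅→∅
  live n4: ∅→∅
  live n5: ∅→∅
  live n6: ∅→∅

Interference:
  c↔∅
  g↔{h,j}
  h↔{g,j}
  i↔∅
  j↔{g,h}
  q↔∅

Colouring:
  lower bound: {g,h,j} mutually conflict ⇒ χ ≥ 3
  assign c→r0 g→r0 h→r1 i→r0 j→r2 q→r0 — no edge inside a register ⇒ χ ≤ 3
  χ = 3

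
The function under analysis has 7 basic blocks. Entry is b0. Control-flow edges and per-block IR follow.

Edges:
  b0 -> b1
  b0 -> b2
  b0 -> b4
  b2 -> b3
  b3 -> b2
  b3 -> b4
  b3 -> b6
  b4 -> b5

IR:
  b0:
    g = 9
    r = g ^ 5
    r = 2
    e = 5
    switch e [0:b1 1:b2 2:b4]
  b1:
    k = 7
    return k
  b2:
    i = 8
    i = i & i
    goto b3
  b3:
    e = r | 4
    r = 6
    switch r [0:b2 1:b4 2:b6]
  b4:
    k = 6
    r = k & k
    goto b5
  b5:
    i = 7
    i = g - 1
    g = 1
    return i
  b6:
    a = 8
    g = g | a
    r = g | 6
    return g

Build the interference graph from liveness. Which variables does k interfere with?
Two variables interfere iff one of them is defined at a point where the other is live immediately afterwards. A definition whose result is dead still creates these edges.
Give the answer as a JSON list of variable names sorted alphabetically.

Answer: ["g"]

Derivation:
def/use:
  b0: {e,g,r} / ∅
  b1: {k} / ∅
  b2: {i} / ∅
  b3: {e,r} / {r}
  b4: {k,r} / ∅
  b5: {g,i} / {g}
  b6: {a,g,r} / {g}

Liveness:
  b0: in=∅ out={g,r}
  b1: in=∅ out=∅
  b2: in={g,r} out={g,r}
  b3: in={g,r} out={g,r}
  b4: in={g} out={g}
  b5: in={g} out=∅
  b6: in={g} out=∅

Interference:
  a↔{g}
  e↔{g,r}
  g↔{a,e,i,k,r}
  i↔{g,r}
  k↔{g}
  r↔{e,g,i}

N(k) = ["g"]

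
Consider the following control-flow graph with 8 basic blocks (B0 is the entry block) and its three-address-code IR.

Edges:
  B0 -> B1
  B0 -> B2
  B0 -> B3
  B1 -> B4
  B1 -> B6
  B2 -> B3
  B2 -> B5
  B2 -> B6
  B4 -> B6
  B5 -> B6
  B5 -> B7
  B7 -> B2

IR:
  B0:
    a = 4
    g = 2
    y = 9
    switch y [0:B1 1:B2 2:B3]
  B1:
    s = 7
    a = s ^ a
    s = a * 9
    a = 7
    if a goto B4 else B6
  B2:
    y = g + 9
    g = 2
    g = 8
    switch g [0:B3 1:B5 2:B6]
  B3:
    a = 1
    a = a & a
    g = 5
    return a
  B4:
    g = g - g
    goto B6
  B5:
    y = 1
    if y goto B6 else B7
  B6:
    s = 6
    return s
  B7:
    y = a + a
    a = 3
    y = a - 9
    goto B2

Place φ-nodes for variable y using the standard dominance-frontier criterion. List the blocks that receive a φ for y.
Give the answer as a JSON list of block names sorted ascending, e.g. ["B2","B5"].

Answer: ["B2", "B3", "B6"]

Derivation:
idom tree: B1←B0 B2←B0 B3←B0 B4←B1 B5←B2 B6←B0 B7←B5
Join-block Dom:
  B2: preds {B0,B7}: {B0} ∩ {B0,B2,B5,B7} = {B0}; idom=B0
  B3: preds {B0,B2}: {B0} ∩ {B0,B2} = {B0}; idom=B0
  B6: preds {B1,B2,B4,B5}: {B0,B1} ∩ {B0,B2} ∩ {B0,B1,B4} ∩ {B0,B2,B5} = {B0}; idom=B0

DF derivation:
  B2←B0: walk · to B0
  B2←B7: walk B7→B5→B2 to B0
  B3←B0: walk · to B0
  B3←B2: walk B2 to B0
  B6←B1: walk B1 to B0
  B6←B2: walk B2 to B0
  B6←B4: walk B4→B1 to B0
  B6←B5: walk B5→B2 to B0
  DF(B0)=∅
  DF(B1)={B6}
  DF(B2)={B2,B3,B6}
  DF(B3)=∅
  DF(B4)={B6}
  DF(B5)={B2,B6}
  DF(B6)=∅
  DF(B7)={B2}

φ for y: defs {B0,B2,B5,B7}
  DF⁺ = {B2,B3,B6}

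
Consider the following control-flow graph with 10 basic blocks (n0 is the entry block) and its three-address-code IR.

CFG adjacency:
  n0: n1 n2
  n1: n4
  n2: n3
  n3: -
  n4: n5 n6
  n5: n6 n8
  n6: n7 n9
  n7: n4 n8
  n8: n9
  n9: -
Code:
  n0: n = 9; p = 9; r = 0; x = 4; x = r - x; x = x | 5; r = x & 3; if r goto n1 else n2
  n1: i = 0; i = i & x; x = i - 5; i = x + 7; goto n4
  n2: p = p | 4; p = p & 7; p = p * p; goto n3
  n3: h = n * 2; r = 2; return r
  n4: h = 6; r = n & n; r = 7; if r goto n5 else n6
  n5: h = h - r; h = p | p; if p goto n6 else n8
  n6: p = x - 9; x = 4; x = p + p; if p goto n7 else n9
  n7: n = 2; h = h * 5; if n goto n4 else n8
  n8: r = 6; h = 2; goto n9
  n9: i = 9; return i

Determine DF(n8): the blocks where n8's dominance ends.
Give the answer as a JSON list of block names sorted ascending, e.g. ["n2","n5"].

Answer: ["n9"]

Derivation:
idom tree: n1←n0 n2←n0 n3←n2 n4←n1 n5←n4 n6←n4 n7←n6 n8←n4 n9←n4
Join-block Dom:
  n4: preds {n1,n7}: {n0,n1} ∩ {n0,n1,n4,n6,n7} = {n0,n1}; idom=n1
  n6: preds {n4,n5}: {n0,n1,n4} ∩ {n0,n1,n4,n5} = {n0,n1,n4}; idom=n4
  n8: preds {n5,n7}: {n0,n1,n4,n5} ∩ {n0,n1,n4,n6,n7} = {n0,n1,n4}; idom=n4
  n9: preds {n6,n8}: {n0,n1,n4,n6} ∩ {n0,n1,n4,n8} = {n0,n1,n4}; idom=n4

DF walk-up:
  join n4 pred n1: · stop@n1
  join n4 pred n7: n7→n6→n4 stop@n1
  join n6 pred n4: · stop@n4
  join n6 pred n5: n5 stop@n4
  join n8 pred n5: n5 stop@n4
  join n8 pred n7: n7→n6 stop@n4
  join n9 pred n6: n6 stop@n4
  join n9 pred n8: n8 stop@n4
  n0: DF=∅
  n1: DF=∅
  n2: DF=∅
  n3: DF=∅
  n4: DF={n4}
  n5: DF={n6,n8}
  n6: DF={n4,n8,n9}
  n7: DF={n4,n8}
  n8: DF={n9}
  n9: DF=∅

DF(n8) = ["n9"]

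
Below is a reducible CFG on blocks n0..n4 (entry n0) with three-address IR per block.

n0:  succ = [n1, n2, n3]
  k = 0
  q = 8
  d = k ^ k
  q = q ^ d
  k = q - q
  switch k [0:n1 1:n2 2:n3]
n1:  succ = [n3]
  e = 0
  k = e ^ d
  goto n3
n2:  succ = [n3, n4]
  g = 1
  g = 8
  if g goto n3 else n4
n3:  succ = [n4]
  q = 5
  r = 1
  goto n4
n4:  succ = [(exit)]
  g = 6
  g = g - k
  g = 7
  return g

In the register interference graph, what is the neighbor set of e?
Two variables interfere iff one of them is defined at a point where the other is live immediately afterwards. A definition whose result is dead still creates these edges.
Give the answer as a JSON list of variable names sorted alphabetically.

def/use:
  n0 def {d,k,q} use ∅
  n1 def {e,k} use {d}
  n2 def {g} use ∅
  n3 def {q,r} use ∅
  n4 def {g} use {k}

Backward fixpoint:
  n0 li=∅ lo={d,k}
  n1 li={d} lo={k}
  n2 li={k} lo={k}
  n3 li={k} lo={k}
  n4 li={k} lo=∅

Interfere edges:
  d: {e,k,q}
  e: {d}
  g: {k}
  k: {d,g,q,r}
  q: {d,k}
  r: {k}

N(e) = ["d"]

Answer: ["d"]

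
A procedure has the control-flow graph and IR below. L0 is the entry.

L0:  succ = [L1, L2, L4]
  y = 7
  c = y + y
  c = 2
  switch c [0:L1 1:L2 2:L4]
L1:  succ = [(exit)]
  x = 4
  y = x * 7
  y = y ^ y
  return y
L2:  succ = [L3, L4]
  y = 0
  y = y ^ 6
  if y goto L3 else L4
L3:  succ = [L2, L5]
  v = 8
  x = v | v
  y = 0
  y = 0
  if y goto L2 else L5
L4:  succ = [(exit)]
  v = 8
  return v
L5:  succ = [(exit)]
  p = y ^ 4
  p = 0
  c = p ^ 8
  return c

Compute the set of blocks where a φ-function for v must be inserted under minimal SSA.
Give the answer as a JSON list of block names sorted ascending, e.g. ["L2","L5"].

idom tree: L1←L0 L2←L0 L3←L2 L4←L0 L5←L3
Dom at joins:
  L2: preds {L0,L3}: {L0} ∩ {L0,L2,L3} = {L0}; idom=L0
  L4: preds {L0,L2}: {L0} ∩ {L0,L2} = {L0}; idom=L0

DF derivation:
  L2←L0: walk · to L0
  L2←L3: walk L3→L2 to L0
  L4←L0: walk · to L0
  L4←L2: walk L2 to L0
  L0 → ∅
  L1 → ∅
  L2 → {L2,L4}
  L3 → {L2}
  L4 → ∅
  L5 → ∅

φ for v: defs {L3,L4}
  DF⁺ = {L2,L4}

Answer: ["L2", "L4"]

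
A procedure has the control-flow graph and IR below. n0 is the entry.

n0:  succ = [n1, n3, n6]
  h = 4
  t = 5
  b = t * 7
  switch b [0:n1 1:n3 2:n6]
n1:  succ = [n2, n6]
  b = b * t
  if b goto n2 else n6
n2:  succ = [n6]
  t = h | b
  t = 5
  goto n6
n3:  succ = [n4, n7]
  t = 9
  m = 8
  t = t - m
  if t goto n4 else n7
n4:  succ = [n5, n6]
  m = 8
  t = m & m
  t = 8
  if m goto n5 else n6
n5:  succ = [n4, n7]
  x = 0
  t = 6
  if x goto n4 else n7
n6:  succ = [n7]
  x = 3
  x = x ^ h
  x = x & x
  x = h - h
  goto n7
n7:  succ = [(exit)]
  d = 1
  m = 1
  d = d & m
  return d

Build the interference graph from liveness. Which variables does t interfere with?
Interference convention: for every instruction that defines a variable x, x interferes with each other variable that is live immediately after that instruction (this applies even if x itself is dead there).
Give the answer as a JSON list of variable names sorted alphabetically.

def/use:
  n0: def={b,h,t} ue=∅
  n1: def={b} ue={b,t}
  n2: def={t} ue={b,h}
  n3: def={m,t} ue=∅
  n4: def={m,t} ue=∅
  n5: def={t,x} ue=∅
  n6: def={x} ue={h}
  n7: def={d,m} ue=∅

Live sets:
  n0: in=∅ out={b,h,t}
  n1: in={b,h,t} out={b,h}
  n2: in={b,h} out={h}
  n3: in={h} out={h}
  n4: in={h} out={h}
  n5: in={h} out={h}
  n6: in={h} out=∅
  n7: in=∅ out=∅

Conflict graph:
  b: {h,t}
  d: {m}
  h: {b,m,t,x}
  m: {d,h,t}
  t: {b,h,m,x}
  x: {h,t}

N(t) = ["b", "h", "m", "x"]

Answer: ["b", "h", "m", "x"]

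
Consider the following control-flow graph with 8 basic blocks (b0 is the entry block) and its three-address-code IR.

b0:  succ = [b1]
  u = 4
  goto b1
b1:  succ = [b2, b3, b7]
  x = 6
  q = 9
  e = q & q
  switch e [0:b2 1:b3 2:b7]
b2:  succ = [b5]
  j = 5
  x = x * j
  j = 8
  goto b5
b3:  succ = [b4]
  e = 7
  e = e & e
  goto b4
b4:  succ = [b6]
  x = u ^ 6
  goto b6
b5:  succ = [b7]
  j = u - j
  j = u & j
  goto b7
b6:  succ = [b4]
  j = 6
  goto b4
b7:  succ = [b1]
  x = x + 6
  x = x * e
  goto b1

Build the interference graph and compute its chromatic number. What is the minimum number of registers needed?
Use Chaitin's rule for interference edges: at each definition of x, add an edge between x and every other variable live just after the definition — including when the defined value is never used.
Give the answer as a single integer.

Block summaries:
  b0 def {u} use ∅
  b1 def {e,q,x} use ∅
  b2 def {j,x} use {x}
  b3 def {e} use ∅
  b4 def {x} use {u}
  b5 def {j} use {j,u}
  b6 def {j} use ∅
  b7 def {x} use {e,x}

Liveness:
  b0: in=∅ out={u}
  b1: in={u} out={e,u,x}
  b2: in={e,u,x} out={e,j,u,x}
  b3: in={u} out={u}
  b4: in={u} out={u}
  b5: in={e,j,u,x} out={e,u,x}
  b6: in={u} out={u}
  b7: in={e,u,x} out={u}

Conflict graph:
  e: {j,u,x}
  j: {e,u,x}
  q: {u,x}
  u: {e,j,q,x}
  x: {e,j,q,u}

Registers:
  clique {e,j,u,x} ⇒ need ≥ 4
  assign e→c2 j→c3 q→c2 u→c0 x→c1 — no edge inside a register ⇒ χ ≤ 4
  χ = 4

Answer: 4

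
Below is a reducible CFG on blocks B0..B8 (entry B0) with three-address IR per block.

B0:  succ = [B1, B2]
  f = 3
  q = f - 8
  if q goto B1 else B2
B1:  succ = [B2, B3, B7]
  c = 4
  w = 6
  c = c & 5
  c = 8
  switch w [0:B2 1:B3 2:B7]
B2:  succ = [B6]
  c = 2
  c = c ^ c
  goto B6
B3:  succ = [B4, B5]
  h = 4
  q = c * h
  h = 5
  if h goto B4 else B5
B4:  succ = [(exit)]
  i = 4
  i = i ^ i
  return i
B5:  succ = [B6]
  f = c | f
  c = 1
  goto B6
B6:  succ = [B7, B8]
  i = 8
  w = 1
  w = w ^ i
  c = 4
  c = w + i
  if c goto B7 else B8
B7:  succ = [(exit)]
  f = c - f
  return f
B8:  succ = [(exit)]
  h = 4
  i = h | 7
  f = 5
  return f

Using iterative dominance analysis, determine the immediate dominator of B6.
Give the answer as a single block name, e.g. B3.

idom tree: B1←B0 B2←B0 B3←B1 B4←B3 B5←B3 B6←B0 B7←B0 B8←B6
Dom at joins:
  B2: preds {B0,B1}: {B0} ∩ {B0,B1} = {B0}; idom=B0
  B6: preds {B2,B5}: {B0,B2} ∩ {B0,B1,B3,B5} = {B0}; idom=B0
  B7: preds {B1,B6}: {B0,B1} ∩ {B0,B6} = {B0}; idom=B0

idom(B6) = B0

Answer: B0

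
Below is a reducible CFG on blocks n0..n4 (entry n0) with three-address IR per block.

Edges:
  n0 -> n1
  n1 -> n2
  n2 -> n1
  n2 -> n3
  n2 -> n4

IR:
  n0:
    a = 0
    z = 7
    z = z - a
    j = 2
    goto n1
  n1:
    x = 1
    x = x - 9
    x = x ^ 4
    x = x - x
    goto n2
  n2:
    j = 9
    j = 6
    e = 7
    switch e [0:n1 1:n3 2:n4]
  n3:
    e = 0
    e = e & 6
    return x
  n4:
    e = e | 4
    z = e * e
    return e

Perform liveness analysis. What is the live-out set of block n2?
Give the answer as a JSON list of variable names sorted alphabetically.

Answer: ["e", "x"]

Derivation:
def/use:
  n0: {a,j,z} / ∅
  n1: {x} / ∅
  n2: {e,j} / ∅
  n3: {e} / {x}
  n4: {e,z} / {e}

Liveness:
  live n0: ∅→∅
  live n1: ∅→{x}
  live n2: {x}→{e,x}
  live n3: {x}→∅
  live n4: {e}→∅

live-out(n2) = ["e", "x"]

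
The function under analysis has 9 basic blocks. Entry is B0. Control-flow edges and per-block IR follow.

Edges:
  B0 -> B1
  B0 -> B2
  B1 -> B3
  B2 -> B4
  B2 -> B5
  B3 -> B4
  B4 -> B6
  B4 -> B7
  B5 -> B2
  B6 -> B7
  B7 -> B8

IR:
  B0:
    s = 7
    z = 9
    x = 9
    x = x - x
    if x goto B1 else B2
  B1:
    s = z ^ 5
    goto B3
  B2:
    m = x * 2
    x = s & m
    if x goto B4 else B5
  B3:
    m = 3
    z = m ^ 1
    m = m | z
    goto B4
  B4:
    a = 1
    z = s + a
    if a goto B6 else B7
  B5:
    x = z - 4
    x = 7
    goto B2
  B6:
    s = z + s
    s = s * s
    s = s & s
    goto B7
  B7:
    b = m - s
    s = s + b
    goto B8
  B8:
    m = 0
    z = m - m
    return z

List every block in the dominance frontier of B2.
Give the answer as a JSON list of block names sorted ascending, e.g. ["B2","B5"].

Answer: ["B2", "B4"]

Working:
idom tree: B1←B0 B2←B0 B3←B1 B4←B0 B5←B2 B6←B4 B7←B4 B8←B7
Dom at joins:
  B2: preds {B0,B5}: {B0} ∩ {B0,B2,B5} = {B0}; idom=B0
  B4: preds {B2,B3}: {B0,B2} ∩ {B0,B1,B3} = {B0}; idom=B0
  B7: preds {B4,B6}: {B0,B4} ∩ {B0,B4,B6} = {B0,B4}; idom=B4

DF derivation:
  join B2 pred B0: · stop@B0
  join B2 pred B5: B5→B2 stop@B0
  join B4 pred B2: B2 stop@B0
  join B4 pred B3: B3→B1 stop@B0
  join B7 pred B4: · stop@B4
  join B7 pred B6: B6 stop@B4
  B0 → ∅
  B1 → {B4}
  B2 → {B2,B4}
  B3 → {B4}
  B4 → ∅
  B5 → {B2}
  B6 → {B7}
  B7 → ∅
  B8 → ∅

DF(B2) = ["B2", "B4"]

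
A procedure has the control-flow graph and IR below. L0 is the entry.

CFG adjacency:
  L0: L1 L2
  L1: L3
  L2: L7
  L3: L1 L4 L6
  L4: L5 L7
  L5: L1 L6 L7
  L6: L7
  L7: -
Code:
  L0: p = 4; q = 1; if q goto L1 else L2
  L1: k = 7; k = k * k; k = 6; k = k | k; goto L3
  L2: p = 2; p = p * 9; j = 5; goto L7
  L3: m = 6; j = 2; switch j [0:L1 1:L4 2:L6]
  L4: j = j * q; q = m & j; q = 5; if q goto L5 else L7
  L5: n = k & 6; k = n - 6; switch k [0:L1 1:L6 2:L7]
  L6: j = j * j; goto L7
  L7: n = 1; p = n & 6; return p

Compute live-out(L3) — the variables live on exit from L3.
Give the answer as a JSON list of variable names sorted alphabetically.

Per-block:
  L0: def={p,q} ue=∅
  L1: def={k} ue=∅
  L2: def={j,p} ue=∅
  L3: def={j,m} ue=∅
  L4: def={j,q} ue={j,m,q}
  L5: def={k,n} ue={k}
  L6: def={j} ue={j}
  L7: def={n,p} ue=∅

Backward fixpoint:
  live L0: ∅→{q}
  live L1: {q}→{k,q}
  live L2: ∅→∅
  live L3: {k,q}→{j,k,m,q}
  live L4: {j,k,m,q}→{j,k,q}
  live L5: {j,k,q}→{j,q}
  live L6: {j}→∅
  live L7: ∅→∅

live-out(L3) = ["j", "k", "m", "q"]

Answer: ["j", "k", "m", "q"]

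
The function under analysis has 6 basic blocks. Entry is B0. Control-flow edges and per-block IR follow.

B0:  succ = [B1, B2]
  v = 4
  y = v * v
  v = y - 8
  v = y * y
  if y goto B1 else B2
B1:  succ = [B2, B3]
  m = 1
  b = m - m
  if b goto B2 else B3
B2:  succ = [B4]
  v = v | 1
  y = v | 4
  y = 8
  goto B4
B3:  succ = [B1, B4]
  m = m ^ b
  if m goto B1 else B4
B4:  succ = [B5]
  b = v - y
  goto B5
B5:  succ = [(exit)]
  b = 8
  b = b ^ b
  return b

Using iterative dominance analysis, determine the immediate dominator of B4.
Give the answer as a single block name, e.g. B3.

Answer: B0

Derivation:
idom tree: B1←B0 B2←B0 B3←B1 B4←B0 B5←B4
Dom at joins:
  B1: preds {B0,B3}: {B0} ∩ {B0,B1,B3} = {B0}; idom=B0
  B2: preds {B0,B1}: {B0} ∩ {B0,B1} = {B0}; idom=B0
  B4: preds {B2,B3}: {B0,B2} ∩ {B0,B1,B3} = {B0}; idom=B0

idom(B4) = B0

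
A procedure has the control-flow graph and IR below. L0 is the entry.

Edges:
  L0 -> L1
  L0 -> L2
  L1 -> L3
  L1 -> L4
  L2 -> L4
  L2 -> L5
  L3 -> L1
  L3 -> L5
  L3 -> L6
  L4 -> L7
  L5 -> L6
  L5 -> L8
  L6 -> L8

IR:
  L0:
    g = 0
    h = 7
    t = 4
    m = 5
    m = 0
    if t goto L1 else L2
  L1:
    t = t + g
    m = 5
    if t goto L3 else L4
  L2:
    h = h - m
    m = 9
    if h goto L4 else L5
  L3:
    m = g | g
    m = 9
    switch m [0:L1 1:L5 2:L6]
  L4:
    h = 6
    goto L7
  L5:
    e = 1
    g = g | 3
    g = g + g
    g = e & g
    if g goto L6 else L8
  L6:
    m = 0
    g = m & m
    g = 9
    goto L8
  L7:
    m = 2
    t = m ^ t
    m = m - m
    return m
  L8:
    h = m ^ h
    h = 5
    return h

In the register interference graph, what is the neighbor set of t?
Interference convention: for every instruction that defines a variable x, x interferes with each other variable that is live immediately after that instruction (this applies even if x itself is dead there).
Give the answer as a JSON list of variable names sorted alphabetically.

Answer: ["g", "h", "m"]

Derivation:
Per-block:
  L0 def {g,h,m,t} use ∅
  L1 def {m,t} use {g,t}
  L2 def {h,m} use {h,m}
  L3 def {m} use {g}
  L4 def {h} use ∅
  L5 def {e,g} use {g}
  L6 def {g,m} use ∅
  L7 def {m,t} use {t}
  L8 def {h} use {h,m}

Backward fixpoint:
  L0: in=∅ out={g,h,m,t}
  L1: in={g,h,t} out={g,h,t}
  L2: in={g,h,m,t} out={g,h,m,t}
  L3: in={g,h,t} out={g,h,m,t}
  L4: in={t} out={t}
  L5: in={g,h,m} out={h,m}
  L6: in={h} out={h,m}
  L7: in={t} out=∅
  L8: in={h,m} out=∅

Conflict graph:
  e — {g,h,m}
  g — {e,h,m,t}
  h — {e,g,m,t}
  m — {e,g,h,t}
  t — {g,h,m}

N(t) = ["g", "h", "m"]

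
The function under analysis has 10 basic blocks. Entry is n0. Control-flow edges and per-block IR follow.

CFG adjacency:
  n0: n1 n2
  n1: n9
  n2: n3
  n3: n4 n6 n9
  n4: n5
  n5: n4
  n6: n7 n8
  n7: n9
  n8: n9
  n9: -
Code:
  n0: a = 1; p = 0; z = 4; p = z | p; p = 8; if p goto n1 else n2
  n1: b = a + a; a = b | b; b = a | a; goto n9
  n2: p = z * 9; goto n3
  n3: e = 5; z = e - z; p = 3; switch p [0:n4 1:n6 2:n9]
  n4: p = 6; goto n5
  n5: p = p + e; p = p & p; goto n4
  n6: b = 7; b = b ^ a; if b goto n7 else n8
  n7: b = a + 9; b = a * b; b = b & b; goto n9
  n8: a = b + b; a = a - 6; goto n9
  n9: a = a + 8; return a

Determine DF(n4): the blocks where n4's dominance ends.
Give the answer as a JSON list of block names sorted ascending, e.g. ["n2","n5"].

idom tree: n1←n0 n2←n0 n3←n2 n4←n3 n5←n4 n6←n3 n7←n6 n8←n6 n9←n0
Dom at joins:
  n4: preds {n3,n5}: {n0,n2,n3} ∩ {n0,n2,n3,n4,n5} = {n0,n2,n3}; idom=n3
  n9: preds {n1,n3,n7,n8}: {n0,n1} ∩ {n0,n2,n3} ∩ {n0,n2,n3,n6,n7} ∩ {n0,n2,n3,n6,n8} = {n0}; idom=n0

Frontier:
  n4←n3: walk · to n3
  n4←n5: walk n5→n4 to n3
  n9←n1: walk n1 to n0
  n9←n3: walk n3→n2 to n0
  n9←n7: walk n7→n6→n3→n2 to n0
  n9←n8: walk n8→n6→n3→n2 to n0
  n0: DF=∅
  n1: DF={n9}
  n2: DF={n9}
  n3: DF={n9}
  n4: DF={n4}
  n5: DF={n4}
  n6: DF={n9}
  n7: DF={n9}
  n8: DF={n9}
  n9: DF=∅

DF(n4) = ["n4"]

Answer: ["n4"]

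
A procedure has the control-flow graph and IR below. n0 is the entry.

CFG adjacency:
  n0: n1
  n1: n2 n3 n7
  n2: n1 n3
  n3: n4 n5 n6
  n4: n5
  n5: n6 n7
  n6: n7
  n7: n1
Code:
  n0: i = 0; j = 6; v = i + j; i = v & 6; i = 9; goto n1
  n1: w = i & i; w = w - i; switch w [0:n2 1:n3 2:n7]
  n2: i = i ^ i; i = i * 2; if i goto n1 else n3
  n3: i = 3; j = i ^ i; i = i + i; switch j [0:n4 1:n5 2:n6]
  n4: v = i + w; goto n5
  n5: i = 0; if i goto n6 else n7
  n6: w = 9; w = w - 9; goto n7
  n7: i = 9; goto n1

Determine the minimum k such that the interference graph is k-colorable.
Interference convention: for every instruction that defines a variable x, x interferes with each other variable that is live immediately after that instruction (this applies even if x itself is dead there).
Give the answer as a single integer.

def/use:
  n0: {i,j,v} / ∅
  n1: {w} / {i}
  n2: {i} / {i}
  n3: {i,j} / ∅
  n4: {v} / {i,w}
  n5: {i} / ∅
  n6: {w} / ∅
  n7: {i} / ∅

Liveness:
  n0: in=∅ out={i}
  n1: in={i} out={i,w}
  n2: in={i,w} out={i,w}
  n3: in={w} out={i,w}
  n4: in={i,w} out=∅
  n5: in=∅ out=∅
  n6: in=∅ out=∅
  n7: in=∅ out={i}

Conflict graph:
  i: {j,w}
  j: {i,w}
  v: ∅
  w: {i,j}

Registers:
  clique {i,j,w} ⇒ need ≥ 3
  assign i→c0 j→c1 v→c0 w→c2 — no edge inside a register ⇒ χ ≤ 3
  χ = 3

Answer: 3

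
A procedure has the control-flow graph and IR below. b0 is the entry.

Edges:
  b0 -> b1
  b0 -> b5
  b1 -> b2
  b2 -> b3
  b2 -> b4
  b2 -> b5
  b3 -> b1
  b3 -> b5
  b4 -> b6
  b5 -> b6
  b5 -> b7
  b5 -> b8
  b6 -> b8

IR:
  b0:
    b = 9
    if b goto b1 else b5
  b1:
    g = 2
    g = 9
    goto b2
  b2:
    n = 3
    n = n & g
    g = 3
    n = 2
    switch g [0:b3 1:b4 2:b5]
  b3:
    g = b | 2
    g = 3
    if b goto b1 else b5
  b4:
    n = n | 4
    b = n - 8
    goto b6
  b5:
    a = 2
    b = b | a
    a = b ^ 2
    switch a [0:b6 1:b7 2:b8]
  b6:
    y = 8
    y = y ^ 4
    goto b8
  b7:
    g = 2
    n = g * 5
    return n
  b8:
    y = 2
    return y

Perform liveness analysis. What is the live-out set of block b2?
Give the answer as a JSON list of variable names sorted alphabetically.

Per-block:
  b0: {b} / ∅
  b1: {g} / ∅
  b2: {g,n} / {g}
  b3: {g} / {b}
  b4: {b,n} / {n}
  b5: {a,b} / {b}
  b6: {y} / ∅
  b7: {g,n} / ∅
  b8: {y} / ∅

Live sets:
  live b0: ∅→{b}
  live b1: {b}→{b,g}
  live b2: {b,g}→{b,n}
  live b3: {b}→{b}
  live b4: {n}→∅
  live b5: {b}→∅
  live b6: ∅→∅
  live b7: ∅→∅
  live b8: ∅→∅

live-out(b2) = ["b", "n"]

Answer: ["b", "n"]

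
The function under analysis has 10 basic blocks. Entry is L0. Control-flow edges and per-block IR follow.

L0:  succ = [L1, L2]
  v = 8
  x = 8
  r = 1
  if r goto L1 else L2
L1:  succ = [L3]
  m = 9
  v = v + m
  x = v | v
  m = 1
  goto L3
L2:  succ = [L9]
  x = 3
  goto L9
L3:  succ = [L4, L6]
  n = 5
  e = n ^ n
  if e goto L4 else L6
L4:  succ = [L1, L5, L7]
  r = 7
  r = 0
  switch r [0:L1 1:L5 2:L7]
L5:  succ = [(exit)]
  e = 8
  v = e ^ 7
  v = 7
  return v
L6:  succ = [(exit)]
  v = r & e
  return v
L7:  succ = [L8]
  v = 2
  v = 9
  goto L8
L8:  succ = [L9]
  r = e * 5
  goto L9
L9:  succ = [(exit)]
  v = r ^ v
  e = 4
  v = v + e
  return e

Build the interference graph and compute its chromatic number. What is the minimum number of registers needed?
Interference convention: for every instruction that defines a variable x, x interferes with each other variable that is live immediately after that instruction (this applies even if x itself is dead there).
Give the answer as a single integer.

Block summaries:
  L0: def={r,v,x} ue=∅
  L1: def={m,v,x} ue={v}
  L2: def={x} ue=∅
  L3: def={e,n} ue=∅
  L4: def={r} ue=∅
  L5: def={e,v} ue=∅
  L6: def={v} ue={e,r}
  L7: def={v} ue=∅
  L8: def={r} ue={e}
  L9: def={e,v} ue={r,v}

Live sets:
  live L0: ∅→{r,v}
  live L1: {r,v}→{r,v}
  live L2: {r,v}→{r,v}
  live L3: {r,v}→{e,r,v}
  live L4: {e,v}→{e,r,v}
  live L5: ∅→∅
  live L6: {e,r}→∅
  live L7: {e}→{e,v}
  live L8: {e,v}→{r,v}
  live L9: {r,v}→∅

Conflict graph:
  e↔{r,v}
  m↔{r,v}
  n↔{r,v}
  r↔{e,m,n,v,x}
  v↔{e,m,n,r,x}
  x↔{r,v}

Registers:
  lower bound: {e,r,v} mutually conflict ⇒ χ ≥ 3
  assign e→c2 m→c2 n→c2 r→c0 v→c1 x→c2 — no edge inside a register ⇒ χ ≤ 3
  χ = 3

Answer: 3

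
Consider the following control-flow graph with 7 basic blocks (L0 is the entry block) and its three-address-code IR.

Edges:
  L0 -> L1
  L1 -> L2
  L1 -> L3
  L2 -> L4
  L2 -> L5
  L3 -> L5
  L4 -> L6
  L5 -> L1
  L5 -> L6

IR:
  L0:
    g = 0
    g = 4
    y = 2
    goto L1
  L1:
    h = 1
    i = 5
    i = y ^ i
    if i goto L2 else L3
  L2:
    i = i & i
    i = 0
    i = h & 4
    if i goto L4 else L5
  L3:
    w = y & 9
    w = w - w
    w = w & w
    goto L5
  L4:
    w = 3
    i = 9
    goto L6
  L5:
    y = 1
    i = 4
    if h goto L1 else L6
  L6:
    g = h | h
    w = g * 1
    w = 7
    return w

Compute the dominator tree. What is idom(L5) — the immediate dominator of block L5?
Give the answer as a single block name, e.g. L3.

Answer: L1

Working:
idom tree: L1←L0 L2←L1 L3←L1 L4←L2 L5←L1 L6←L1
Dom∩ at merges:
  L1: preds {L0,L5}: {L0} ∩ {L0,L1,L5} = {L0}; idom=L0
  L5: preds {L2,L3}: {L0,L1,L2} ∩ {L0,L1,L3} = {L0,L1}; idom=L1
  L6: preds {L4,L5}: {L0,L1,L2,L4} ∩ {L0,L1,L5} = {L0,L1}; idom=L1

idom(L5) = L1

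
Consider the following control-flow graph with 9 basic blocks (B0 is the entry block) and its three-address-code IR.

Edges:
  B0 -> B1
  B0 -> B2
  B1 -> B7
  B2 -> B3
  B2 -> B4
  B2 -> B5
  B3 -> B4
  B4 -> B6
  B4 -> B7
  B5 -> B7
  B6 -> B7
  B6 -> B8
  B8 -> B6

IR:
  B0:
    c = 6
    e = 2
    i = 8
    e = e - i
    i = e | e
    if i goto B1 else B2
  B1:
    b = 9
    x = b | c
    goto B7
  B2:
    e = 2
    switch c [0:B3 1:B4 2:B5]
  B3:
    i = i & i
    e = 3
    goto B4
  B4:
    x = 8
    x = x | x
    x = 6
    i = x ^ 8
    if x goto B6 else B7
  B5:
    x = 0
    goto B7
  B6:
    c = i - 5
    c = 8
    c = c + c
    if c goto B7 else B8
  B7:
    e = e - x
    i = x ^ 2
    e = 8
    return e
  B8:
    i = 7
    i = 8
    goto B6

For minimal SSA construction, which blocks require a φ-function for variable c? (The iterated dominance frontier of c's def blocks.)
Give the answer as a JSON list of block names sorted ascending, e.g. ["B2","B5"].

Answer: ["B6", "B7"]

Analysis:
idom tree: B1←B0 B2←B0 B3←B2 B4←B2 B5←B2 B6←B4 B7←B0 B8←B6
Join-block Dom:
  B4: preds {B2,B3}: {B0,B2} ∩ {B0,B2,B3} = {B0,B2}; idom=B2
  B6: preds {B4,B8}: {B0,B2,B4} ∩ {B0,B2,B4,B6,B8} = {B0,B2,B4}; idom=B4
  B7: preds {B1,B4,B5,B6}: {B0,B1} ∩ {B0,B2,B4} ∩ {B0,B2,B5} ∩ {B0,B2,B4,B6} = {B0}; idom=B0

Frontier:
  B4←B2: walk · to B2
  B4←B3: walk B3 to B2
  B6←B4: walk · to B4
  B6←B8: walk B8→B6 to B4
  B7←B1: walk B1 to B0
  B7←B4: walk B4→B2 to B0
  B7←B5: walk B5→B2 to B0
  B7←B6: walk B6→B4→B2 to B0
  B0: DF=∅
  B1: DF={B7}
  B2: DF={B7}
  B3: DF={B4}
  B4: DF={B7}
  B5: DF={B7}
  B6: DF={B6,B7}
  B7: DF=∅
  B8: DF={B6}

φ for c: defs {B0,B6}
  DF⁺ = {B6,B7}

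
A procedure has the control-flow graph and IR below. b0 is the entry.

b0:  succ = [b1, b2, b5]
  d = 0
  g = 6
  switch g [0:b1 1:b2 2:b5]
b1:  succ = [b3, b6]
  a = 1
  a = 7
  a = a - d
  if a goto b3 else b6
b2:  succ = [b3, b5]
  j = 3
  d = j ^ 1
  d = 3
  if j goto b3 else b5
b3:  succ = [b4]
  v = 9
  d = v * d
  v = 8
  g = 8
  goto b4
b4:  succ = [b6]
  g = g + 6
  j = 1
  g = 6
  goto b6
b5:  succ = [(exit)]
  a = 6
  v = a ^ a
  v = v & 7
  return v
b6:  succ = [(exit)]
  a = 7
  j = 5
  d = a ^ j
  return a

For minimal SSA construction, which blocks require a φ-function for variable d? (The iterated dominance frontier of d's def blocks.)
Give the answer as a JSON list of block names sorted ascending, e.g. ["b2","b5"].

idom tree: b1←b0 b2←b0 b3←b0 b4←b3 b5←b0 b6←b0
Join-block Dom:
  b3: preds {b1,b2}: {b0,b1} ∩ {b0,b2} = {b0}; idom=b0
  b5: preds {b0,b2}: {b0} ∩ {b0,b2} = {b0}; idom=b0
  b6: preds {b1,b4}: {b0,b1} ∩ {b0,b3,b4} = {b0}; idom=b0

Frontier:
  join b3 pred b1: b1 stop@b0
  join b3 pred b2: b2 stop@b0
  join b5 pred b0: · stop@b0
  join b5 pred b2: b2 stop@b0
  join b6 pred b1: b1 stop@b0
  join b6 pred b4: b4→b3 stop@b0
  b0: DF=∅
  b1: DF={b3,b6}
  b2: DF={b3,b5}
  b3: DF={b6}
  b4: DF={b6}
  b5: DF=∅
  b6: DF=∅

φ for d: defs {b0,b2,b3,b6}
  DF⁺ = {b3,b5,b6}

Answer: ["b3", "b5", "b6"]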